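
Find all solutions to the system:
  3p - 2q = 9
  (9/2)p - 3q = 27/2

infinitely many solutions

Row-reduce:
R1 ← R1 / (3).
R2 ← R2 − 9/2·R1.
Rank is 1 with 2 unknowns, leaving q free.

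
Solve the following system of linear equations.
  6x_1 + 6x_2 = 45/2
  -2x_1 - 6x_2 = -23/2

Row-reduce the augmented matrix:
R1 ← R1 / (6).
R2 ← R2 + 2·R1.
R2 ← R2 / (-4).
R1 ← R1 − 1·R2.
Reading off the reduced rows gives x_1 = 11/4, x_2 = 1.

x_1 = 11/4, x_2 = 1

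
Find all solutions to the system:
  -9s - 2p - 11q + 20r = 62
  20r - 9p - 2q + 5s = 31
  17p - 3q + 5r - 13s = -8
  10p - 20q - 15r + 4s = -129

Row-reduce the augmented matrix:
R1 ← R1 / (-2).
R2 ← R2 + 9·R1.
R3 ← R3 − 17·R1.
R4 ← R4 − 10·R1.
R2 ← R2 / (95/2).
R1 ← R1 − 11/2·R2.
R3 ← R3 + 193/2·R2.
R4 ← R4 + 75·R2.
R3 ← R3 / (623/19).
R1 ← R1 + 36/19·R3.
R2 ← R2 + 28/19·R3.
R4 ← R4 + 485/19·R3.
R4 ← R4 / (20639/623).
R1 ← R1 + 373/623·R4.
R2 ← R2 − 97/89·R4.
R3 ← R3 − 279/3115·R4.
Reading off the reduced rows gives p = -5, q = 2, r = 1, s = -6.

p = -5, q = 2, r = 1, s = -6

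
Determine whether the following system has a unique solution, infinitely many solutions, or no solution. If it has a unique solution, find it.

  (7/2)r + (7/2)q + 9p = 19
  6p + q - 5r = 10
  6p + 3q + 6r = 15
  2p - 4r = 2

no solution

Row-reduce:
R1 ← R1 / (9).
R2 ← R2 − 6·R1.
R3 ← R3 − 6·R1.
R4 ← R4 − 2·R1.
R2 ← R2 / (-4/3).
R1 ← R1 − 7/18·R2.
R3 ← R3 − 2/3·R2.
R4 ← R4 + 7/9·R2.
Swap R3 and R4.
R3 ← R3 / (-1/2).
R1 ← R1 + 7/4·R3.
R2 ← R2 − 11/2·R3.
Row 4 reduces to 0 = 1, a contradiction. The system is inconsistent.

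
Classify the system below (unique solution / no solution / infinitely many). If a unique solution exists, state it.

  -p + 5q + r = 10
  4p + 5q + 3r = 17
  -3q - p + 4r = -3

p = 1, q = 2, r = 1

Row-reduce the augmented matrix:
R1 ← R1 / (-1).
R2 ← R2 − 4·R1.
R3 ← R3 + 1·R1.
R2 ← R2 / (25).
R1 ← R1 + 5·R2.
R3 ← R3 + 8·R2.
R3 ← R3 / (131/25).
R1 ← R1 − 2/5·R3.
R2 ← R2 − 7/25·R3.
Reading off the reduced rows gives p = 1, q = 2, r = 1.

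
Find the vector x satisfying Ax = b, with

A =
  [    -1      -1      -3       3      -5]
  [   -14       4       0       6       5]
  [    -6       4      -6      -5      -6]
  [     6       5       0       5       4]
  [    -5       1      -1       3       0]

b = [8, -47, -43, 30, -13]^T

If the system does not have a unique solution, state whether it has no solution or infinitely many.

infinitely many solutions

Row-reduce:
R1 ← R1 / (-1).
R2 ← R2 + 14·R1.
R3 ← R3 + 6·R1.
R4 ← R4 − 6·R1.
R5 ← R5 + 5·R1.
R2 ← R2 / (18).
R1 ← R1 − 1·R2.
R3 ← R3 − 10·R2.
R4 ← R4 + 1·R2.
R5 ← R5 − 6·R2.
R3 ← R3 / (-34/3).
R1 ← R1 − 2/3·R3.
R2 ← R2 − 7/3·R3.
R4 ← R4 + 47/3·R3.
R4 ← R4 / (855/34).
R1 ← R1 + 20/17·R4.
R2 ← R2 + 89/34·R4.
R3 ← R3 − 9/34·R4.
Rank is 4 with 5 unknowns, leaving x_5 free.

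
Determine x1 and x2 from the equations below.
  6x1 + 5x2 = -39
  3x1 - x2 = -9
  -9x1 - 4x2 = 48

x1 = -4, x2 = -3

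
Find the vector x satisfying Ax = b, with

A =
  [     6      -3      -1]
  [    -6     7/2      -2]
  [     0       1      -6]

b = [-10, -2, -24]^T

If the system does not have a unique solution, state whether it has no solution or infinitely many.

Row-reduce:
R1 ← R1 / (6).
R2 ← R2 + 6·R1.
R2 ← R2 / (1/2).
R1 ← R1 + 1/2·R2.
R3 ← R3 − 1·R2.
Rank is 2 with 3 unknowns, leaving x_3 free.

infinitely many solutions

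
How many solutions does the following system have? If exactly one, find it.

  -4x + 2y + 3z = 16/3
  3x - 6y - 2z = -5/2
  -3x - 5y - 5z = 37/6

Row-reduce the augmented matrix:
R1 ← R1 / (-4).
R2 ← R2 − 3·R1.
R3 ← R3 + 3·R1.
R2 ← R2 / (-9/2).
R1 ← R1 + 1/2·R2.
R3 ← R3 + 13/2·R2.
R3 ← R3 / (-137/18).
R1 ← R1 + 7/9·R3.
R2 ← R2 + 1/18·R3.
Reading off the reduced rows gives x = -3/2, y = -1/3, z = 0.

x = -3/2, y = -1/3, z = 0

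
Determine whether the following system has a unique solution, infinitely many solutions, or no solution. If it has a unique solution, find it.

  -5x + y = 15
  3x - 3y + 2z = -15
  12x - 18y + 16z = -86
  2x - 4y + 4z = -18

Row-reduce:
R1 ← R1 / (-5).
R2 ← R2 − 3·R1.
R3 ← R3 − 12·R1.
R4 ← R4 − 2·R1.
R2 ← R2 / (-12/5).
R1 ← R1 + 1/5·R2.
R3 ← R3 + 78/5·R2.
R4 ← R4 + 18/5·R2.
R3 ← R3 / (3).
R1 ← R1 + 1/6·R3.
R2 ← R2 + 5/6·R3.
R4 ← R4 − 1·R3.
Row 4 reduces to 0 = 2/3, a contradiction. The system is inconsistent.

no solution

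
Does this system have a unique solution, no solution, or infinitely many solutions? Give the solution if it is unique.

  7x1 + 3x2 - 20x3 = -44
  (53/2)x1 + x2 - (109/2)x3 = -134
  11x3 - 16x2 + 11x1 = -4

infinitely many solutions

Row-reduce:
R1 ← R1 / (7).
R2 ← R2 − 53/2·R1.
R3 ← R3 − 11·R1.
R2 ← R2 / (-145/14).
R1 ← R1 − 3/7·R2.
R3 ← R3 + 145/7·R2.
Rank is 2 with 3 unknowns, leaving x3 free.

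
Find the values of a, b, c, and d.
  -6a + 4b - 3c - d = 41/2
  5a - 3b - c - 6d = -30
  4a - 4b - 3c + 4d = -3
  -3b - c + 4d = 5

Row-reduce the augmented matrix:
R1 ← R1 / (-6).
R2 ← R2 − 5·R1.
R3 ← R3 − 4·R1.
R2 ← R2 / (1/3).
R1 ← R1 + 2/3·R2.
R3 ← R3 + 4/3·R2.
R4 ← R4 + 3·R2.
R3 ← R3 / (-19).
R1 ← R1 + 13/2·R3.
R2 ← R2 + 21/2·R3.
R4 ← R4 + 65/2·R3.
R4 ← R4 / (-625/38).
R1 ← R1 + 201/38·R4.
R2 ← R2 + 275/38·R4.
R3 ← R3 − 24/19·R4.
Reading off the reduced rows gives a = -2, b = 2, c = -1, d = 5/2.

a = -2, b = 2, c = -1, d = 5/2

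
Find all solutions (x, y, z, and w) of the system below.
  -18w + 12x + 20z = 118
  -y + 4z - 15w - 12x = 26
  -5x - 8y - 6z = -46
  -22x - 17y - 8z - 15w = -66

infinitely many solutions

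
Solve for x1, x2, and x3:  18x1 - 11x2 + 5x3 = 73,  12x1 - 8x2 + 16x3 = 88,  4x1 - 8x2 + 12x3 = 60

Row-reduce the augmented matrix:
R1 ← R1 / (18).
R2 ← R2 − 12·R1.
R3 ← R3 − 4·R1.
R2 ← R2 / (-2/3).
R1 ← R1 + 11/18·R2.
R3 ← R3 + 50/9·R2.
R3 ← R3 / (-284/3).
R1 ← R1 + 34/3·R3.
R2 ← R2 + 19·R3.
Reading off the reduced rows gives x1 = 2, x2 = -2, x3 = 3.

x1 = 2, x2 = -2, x3 = 3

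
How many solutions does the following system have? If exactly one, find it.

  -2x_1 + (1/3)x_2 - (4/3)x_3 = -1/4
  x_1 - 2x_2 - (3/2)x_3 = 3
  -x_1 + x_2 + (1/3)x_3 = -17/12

Row-reduce the augmented matrix:
R1 ← R1 / (-2).
R2 ← R2 − 1·R1.
R3 ← R3 + 1·R1.
R2 ← R2 / (-11/6).
R1 ← R1 + 1/6·R2.
R3 ← R3 − 5/6·R2.
R3 ← R3 / (1/66).
R1 ← R1 − 19/22·R3.
R2 ← R2 − 13/11·R3.
Reading off the reduced rows gives x_1 = -1, x_2 = -11/4, x_3 = 1.

x_1 = -1, x_2 = -11/4, x_3 = 1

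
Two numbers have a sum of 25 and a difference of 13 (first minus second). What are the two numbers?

first number: 19, second number: 6

Let x = first number, y = second number.
  x + y = 25
  x - y = 13
From equation 1: x = 25 − y.
Substitute into equation 2 and solve: y = 6.
Then x = 19.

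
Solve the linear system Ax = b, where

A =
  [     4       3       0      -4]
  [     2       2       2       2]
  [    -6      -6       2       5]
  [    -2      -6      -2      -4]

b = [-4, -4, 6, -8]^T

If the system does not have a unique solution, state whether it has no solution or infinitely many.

x_1 = -6, x_2 = 4, x_3 = 2, x_4 = -2

Row-reduce the augmented matrix:
R1 ← R1 / (4).
R2 ← R2 − 2·R1.
R3 ← R3 + 6·R1.
R4 ← R4 + 2·R1.
R2 ← R2 / (1/2).
R1 ← R1 − 3/4·R2.
R3 ← R3 + 3/2·R2.
R4 ← R4 + 9/2·R2.
R3 ← R3 / (8).
R1 ← R1 + 3·R3.
R2 ← R2 − 4·R3.
R4 ← R4 − 16·R3.
R4 ← R4 / (8).
R1 ← R1 + 23/8·R4.
R2 ← R2 − 5/2·R4.
R3 ← R3 − 11/8·R4.
Reading off the reduced rows gives x_1 = -6, x_2 = 4, x_3 = 2, x_4 = -2.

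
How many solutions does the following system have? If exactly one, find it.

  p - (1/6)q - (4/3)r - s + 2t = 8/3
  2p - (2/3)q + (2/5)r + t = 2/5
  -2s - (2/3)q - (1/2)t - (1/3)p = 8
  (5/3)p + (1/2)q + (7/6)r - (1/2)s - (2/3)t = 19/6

infinitely many solutions

Row-reduce:
R2 ← R2 − 2·R1.
R3 ← R3 + 1/3·R1.
R4 ← R4 − 5/3·R1.
R2 ← R2 / (-1/3).
R1 ← R1 + 1/6·R2.
R3 ← R3 + 13/18·R2.
R4 ← R4 − 7/9·R2.
R3 ← R3 / (-319/45).
R1 ← R1 + 43/15·R3.
R2 ← R2 + 46/5·R3.
R4 ← R4 − 949/90·R3.
R4 ← R4 / (-2605/638).
R1 ← R1 − 222/319·R4.
R2 ← R2 − 846/319·R4.
R3 ← R3 − 300/319·R4.
Rank is 4 with 5 unknowns, leaving t free.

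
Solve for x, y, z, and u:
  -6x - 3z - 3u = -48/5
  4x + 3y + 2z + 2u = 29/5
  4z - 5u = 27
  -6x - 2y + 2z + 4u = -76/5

x = 8/5, y = -1/5, z = 3, u = -3

Row-reduce the augmented matrix:
R1 ← R1 / (-6).
R2 ← R2 − 4·R1.
R4 ← R4 + 6·R1.
R2 ← R2 / (3).
R4 ← R4 + 2·R2.
R3 ← R3 / (4).
R1 ← R1 − 1/2·R3.
R4 ← R4 − 5·R3.
R4 ← R4 / (53/4).
R1 ← R1 − 9/8·R4.
R3 ← R3 + 5/4·R4.
Reading off the reduced rows gives x = 8/5, y = -1/5, z = 3, u = -3.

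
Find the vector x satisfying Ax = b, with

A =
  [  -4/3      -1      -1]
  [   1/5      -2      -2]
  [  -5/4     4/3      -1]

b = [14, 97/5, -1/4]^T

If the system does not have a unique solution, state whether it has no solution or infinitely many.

x_1 = -3, x_2 = -6, x_3 = -4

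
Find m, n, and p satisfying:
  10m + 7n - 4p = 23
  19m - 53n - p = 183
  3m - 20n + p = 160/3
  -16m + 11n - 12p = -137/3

m = 3, n = -7/3, p = -7/3

Row-reduce the augmented matrix:
R1 ← R1 / (10).
R2 ← R2 − 19·R1.
R3 ← R3 − 3·R1.
R4 ← R4 + 16·R1.
R2 ← R2 / (-663/10).
R1 ← R1 − 7/10·R2.
R3 ← R3 + 221/10·R2.
R4 ← R4 − 111/5·R2.
Swap R3 and R4.
R3 ← R3 / (-3578/221).
R1 ← R1 + 73/221·R3.
R2 ← R2 + 22/221·R3.
R4 reduces to 0 = 0, so the extra equation is consistent.
Reading off the reduced rows gives m = 3, n = -7/3, p = -7/3.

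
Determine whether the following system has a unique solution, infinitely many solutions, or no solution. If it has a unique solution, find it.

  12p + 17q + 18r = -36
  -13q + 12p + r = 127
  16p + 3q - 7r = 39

Row-reduce the augmented matrix:
R1 ← R1 / (12).
R2 ← R2 − 12·R1.
R3 ← R3 − 16·R1.
R2 ← R2 / (-30).
R1 ← R1 − 17/12·R2.
R3 ← R3 + 59/3·R2.
R3 ← R3 / (-1787/90).
R1 ← R1 − 251/360·R3.
R2 ← R2 − 17/30·R3.
Reading off the reduced rows gives p = 4, q = -6, r = 1.

p = 4, q = -6, r = 1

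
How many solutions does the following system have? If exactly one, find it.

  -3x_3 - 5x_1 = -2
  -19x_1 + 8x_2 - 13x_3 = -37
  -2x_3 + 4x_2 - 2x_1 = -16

Row-reduce:
R1 ← R1 / (-5).
R2 ← R2 + 19·R1.
R3 ← R3 + 2·R1.
R2 ← R2 / (8).
R3 ← R3 − 4·R2.
Row 3 reduces to 0 = -1/2, a contradiction. The system is inconsistent.

no solution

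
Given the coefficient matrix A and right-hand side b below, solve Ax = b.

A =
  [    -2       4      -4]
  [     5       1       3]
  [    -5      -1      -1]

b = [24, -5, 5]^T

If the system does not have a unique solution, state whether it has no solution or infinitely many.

x_1 = -2, x_2 = 5, x_3 = 0

Row-reduce the augmented matrix:
R1 ← R1 / (-2).
R2 ← R2 − 5·R1.
R3 ← R3 + 5·R1.
R2 ← R2 / (11).
R1 ← R1 + 2·R2.
R3 ← R3 + 11·R2.
R3 ← R3 / (2).
R1 ← R1 − 8/11·R3.
R2 ← R2 + 7/11·R3.
Reading off the reduced rows gives x_1 = -2, x_2 = 5, x_3 = 0.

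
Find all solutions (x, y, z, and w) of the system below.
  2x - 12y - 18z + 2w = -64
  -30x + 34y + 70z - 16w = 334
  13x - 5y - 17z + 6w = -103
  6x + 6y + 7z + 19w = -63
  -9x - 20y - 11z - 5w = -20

Row-reduce the augmented matrix:
R1 ← R1 / (2).
R2 ← R2 + 30·R1.
R3 ← R3 − 13·R1.
R4 ← R4 − 6·R1.
R5 ← R5 + 9·R1.
R2 ← R2 / (-146).
R1 ← R1 + 6·R2.
R3 ← R3 − 73·R2.
R4 ← R4 − 42·R2.
R5 ← R5 + 74·R2.
Swap R3 and R4.
R3 ← R3 / (253/73).
R1 ← R1 + 57/73·R3.
R2 ← R2 − 100/73·R3.
R5 ← R5 − 684/73·R3.
Swap R4 and R5.
R4 ← R4 / (-1130/23).
R1 ← R1 − 98/23·R4.
R2 ← R2 + 157/23·R4.
R3 ← R3 − 113/23·R4.
R5 reduces to 0 = 0, so the extra equation is consistent.
Reading off the reduced rows gives x = -5, y = 4, z = 0, w = -3.

x = -5, y = 4, z = 0, w = -3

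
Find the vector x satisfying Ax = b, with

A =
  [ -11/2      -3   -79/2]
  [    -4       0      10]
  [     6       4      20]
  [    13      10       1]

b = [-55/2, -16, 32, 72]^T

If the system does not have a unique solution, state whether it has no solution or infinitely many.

no solution

Row-reduce:
R1 ← R1 / (-11/2).
R2 ← R2 + 4·R1.
R3 ← R3 − 6·R1.
R4 ← R4 − 13·R1.
R2 ← R2 / (24/11).
R1 ← R1 − 6/11·R2.
R3 ← R3 − 8/11·R2.
R4 ← R4 − 32/11·R2.
R3 ← R3 / (-36).
R1 ← R1 + 5/2·R3.
R2 ← R2 − 71/4·R3.
R4 ← R4 + 144·R3.
Row 4 reduces to 0 = -1, a contradiction. The system is inconsistent.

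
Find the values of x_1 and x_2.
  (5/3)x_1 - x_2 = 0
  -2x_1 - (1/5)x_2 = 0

Row-reduce the augmented matrix:
R1 ← R1 / (5/3).
R2 ← R2 + 2·R1.
R2 ← R2 / (-7/5).
R1 ← R1 + 3/5·R2.
Reading off the reduced rows gives x_1 = 0, x_2 = 0.

x_1 = 0, x_2 = 0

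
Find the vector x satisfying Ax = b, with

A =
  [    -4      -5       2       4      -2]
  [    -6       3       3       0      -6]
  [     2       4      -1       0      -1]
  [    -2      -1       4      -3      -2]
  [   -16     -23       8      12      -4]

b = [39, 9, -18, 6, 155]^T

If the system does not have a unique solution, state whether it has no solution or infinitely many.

no solution

Row-reduce:
R1 ← R1 / (-4).
R2 ← R2 + 6·R1.
R3 ← R3 − 2·R1.
R4 ← R4 + 2·R1.
R5 ← R5 + 16·R1.
R2 ← R2 / (21/2).
R1 ← R1 − 5/4·R2.
R3 ← R3 − 3/2·R2.
R4 ← R4 − 3/2·R2.
R5 ← R5 + 3·R2.
Swap R3 and R4.
R3 ← R3 / (3).
R1 ← R1 + 1/2·R3.
R4 ← R4 / (20/7).
R1 ← R1 + 41/42·R4.
R2 ← R2 + 4/7·R4.
R3 ← R3 + 29/21·R4.
R5 ← R5 + 40/7·R4.
Row 5 reduces to 0 = 2, a contradiction. The system is inconsistent.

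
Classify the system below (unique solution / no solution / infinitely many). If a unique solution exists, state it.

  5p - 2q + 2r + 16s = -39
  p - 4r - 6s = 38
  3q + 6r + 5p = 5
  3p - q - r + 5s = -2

no solution

Row-reduce:
R1 ← R1 / (5).
R2 ← R2 − 1·R1.
R3 ← R3 − 5·R1.
R4 ← R4 − 3·R1.
R2 ← R2 / (2/5).
R1 ← R1 + 2/5·R2.
R3 ← R3 − 5·R2.
R4 ← R4 − 1/5·R2.
R3 ← R3 / (59).
R1 ← R1 + 4·R3.
R2 ← R2 + 11·R3.
Row 4 reduces to 0 = -3/2, a contradiction. The system is inconsistent.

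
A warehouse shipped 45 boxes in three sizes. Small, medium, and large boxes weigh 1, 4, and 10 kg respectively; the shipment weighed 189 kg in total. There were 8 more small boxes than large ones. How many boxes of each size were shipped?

Let s = small boxes, m = medium boxes, l = large boxes.
  s + m + l = 45
  s + 4m + 10l = 189
  s - l = 8
Row-reduce the augmented matrix:
R2 ← R2 − 1·R1.
R3 ← R3 − 1·R1.
R2 ← R2 / (3).
R1 ← R1 − 1·R2.
R3 ← R3 + 1·R2.
R1 ← R1 + 2·R3.
R2 ← R2 − 3·R3.
Reading off the reduced rows gives s = 19, m = 15, l = 11.

small boxes: 19, medium boxes: 15, large boxes: 11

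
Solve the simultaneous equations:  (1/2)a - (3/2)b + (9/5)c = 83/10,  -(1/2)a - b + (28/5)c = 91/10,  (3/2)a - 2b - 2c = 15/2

infinitely many solutions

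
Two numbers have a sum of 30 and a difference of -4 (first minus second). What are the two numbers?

Let x = first number, y = second number.
  x + y = 30
  x - y = -4
From equation 1: x = 30 − y.
Substitute into equation 2 and solve: y = 17.
Then x = 13.

first number: 13, second number: 17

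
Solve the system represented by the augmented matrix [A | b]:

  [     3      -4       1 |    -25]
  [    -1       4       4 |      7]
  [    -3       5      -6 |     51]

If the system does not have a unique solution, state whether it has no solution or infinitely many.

Row-reduce the augmented matrix:
R1 ← R1 / (3).
R2 ← R2 + 1·R1.
R3 ← R3 + 3·R1.
R2 ← R2 / (8/3).
R1 ← R1 + 4/3·R2.
R3 ← R3 − 1·R2.
R3 ← R3 / (-53/8).
R1 ← R1 − 5/2·R3.
R2 ← R2 − 13/8·R3.
Reading off the reduced rows gives x_1 = 1, x_2 = 6, x_3 = -4.

x_1 = 1, x_2 = 6, x_3 = -4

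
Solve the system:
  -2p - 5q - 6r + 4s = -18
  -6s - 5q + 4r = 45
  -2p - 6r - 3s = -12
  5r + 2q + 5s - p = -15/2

p = 3/2, q = -3, r = 3, s = -3

Row-reduce the augmented matrix:
R1 ← R1 / (-2).
R3 ← R3 + 2·R1.
R4 ← R4 + 1·R1.
R2 ← R2 / (-5).
R1 ← R1 − 5/2·R2.
R3 ← R3 − 5·R2.
R4 ← R4 − 9/2·R2.
R3 ← R3 / (4).
R1 ← R1 − 5·R3.
R2 ← R2 + 4/5·R3.
R4 ← R4 − 58/5·R3.
R4 ← R4 / (353/10).
R1 ← R1 − 45/4·R4.
R2 ← R2 + 7/5·R4.
R3 ← R3 + 13/4·R4.
Reading off the reduced rows gives p = 3/2, q = -3, r = 3, s = -3.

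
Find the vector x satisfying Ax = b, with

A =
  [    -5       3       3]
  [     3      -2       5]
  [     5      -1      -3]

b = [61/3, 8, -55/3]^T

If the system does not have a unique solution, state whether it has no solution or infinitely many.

x_1 = -5/3, x_2 = 1, x_3 = 3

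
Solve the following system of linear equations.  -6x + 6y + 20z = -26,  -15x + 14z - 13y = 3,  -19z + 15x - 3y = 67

Row-reduce the augmented matrix:
R1 ← R1 / (-6).
R2 ← R2 + 15·R1.
R3 ← R3 − 15·R1.
R2 ← R2 / (-28).
R1 ← R1 + 1·R2.
R3 ← R3 − 12·R2.
R3 ← R3 / (109/7).
R1 ← R1 + 43/21·R3.
R2 ← R2 − 9/7·R3.
Reading off the reduced rows gives x = 6, y = -5, z = 2.

x = 6, y = -5, z = 2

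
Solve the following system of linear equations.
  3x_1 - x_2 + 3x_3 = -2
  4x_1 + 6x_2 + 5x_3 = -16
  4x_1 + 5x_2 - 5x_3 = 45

Row-reduce the augmented matrix:
R1 ← R1 / (3).
R2 ← R2 − 4·R1.
R3 ← R3 − 4·R1.
R2 ← R2 / (22/3).
R1 ← R1 + 1/3·R2.
R3 ← R3 − 19/3·R2.
R3 ← R3 / (-217/22).
R1 ← R1 − 23/22·R3.
R2 ← R2 − 3/22·R3.
Reading off the reduced rows gives x_1 = 5, x_2 = -1, x_3 = -6.

x_1 = 5, x_2 = -1, x_3 = -6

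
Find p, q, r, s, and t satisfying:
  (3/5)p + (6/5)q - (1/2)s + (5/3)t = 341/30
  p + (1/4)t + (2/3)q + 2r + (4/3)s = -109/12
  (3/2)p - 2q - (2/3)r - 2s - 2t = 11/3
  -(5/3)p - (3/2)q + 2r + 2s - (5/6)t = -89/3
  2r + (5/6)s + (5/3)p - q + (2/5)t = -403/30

Row-reduce the augmented matrix:
R1 ← R1 / (3/5).
R2 ← R2 − 1·R1.
R3 ← R3 − 3/2·R1.
R4 ← R4 + 5/3·R1.
R5 ← R5 − 5/3·R1.
R2 ← R2 / (-4/3).
R1 ← R1 − 2·R2.
R3 ← R3 + 5·R2.
R4 ← R4 − 11/6·R2.
R5 ← R5 + 13/3·R2.
R3 ← R3 / (-49/6).
R1 ← R1 − 3·R3.
R2 ← R2 + 3/2·R3.
R4 ← R4 − 19/4·R3.
R5 ← R5 + 9/2·R3.
R4 ← R4 / (-5545/3528).
R1 ← R1 + 124/147·R4.
R2 ← R2 − 1/196·R4.
R3 ← R3 − 213/196·R4.
R5 ← R5 − 125/1764·R4.
R5 ← R5 / (451483/199620).
R1 ← R1 + 2225/2218·R5.
R2 ← R2 − 8615/6654·R5.
R3 ← R3 − 10187/8872·R5.
R4 ← R4 + 4757/3327·R5.
Reading off the reduced rows gives p = 2, q = 5, r = -4, s = -5, t = 1.

p = 2, q = 5, r = -4, s = -5, t = 1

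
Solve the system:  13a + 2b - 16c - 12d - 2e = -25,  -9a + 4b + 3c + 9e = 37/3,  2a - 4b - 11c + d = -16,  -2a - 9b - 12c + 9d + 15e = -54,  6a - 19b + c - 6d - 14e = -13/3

Row-reduce the augmented matrix:
R1 ← R1 / (13).
R2 ← R2 + 9·R1.
R3 ← R3 − 2·R1.
R4 ← R4 + 2·R1.
R5 ← R5 − 6·R1.
R2 ← R2 / (70/13).
R1 ← R1 − 2/13·R2.
R3 ← R3 + 56/13·R2.
R4 ← R4 + 113/13·R2.
R5 ← R5 + 259/13·R2.
R3 ← R3 / (-15).
R1 ← R1 + 1·R3.
R2 ← R2 + 3/2·R3.
R4 ← R4 + 55/2·R3.
R5 ← R5 + 43/2·R3.
R4 ← R4 / (149/210).
R1 ← R1 + 227/525·R4.
R2 ← R2 + 407/350·R4.
R3 ← R3 − 19/75·R4.
R5 ← R5 + 3863/150·R4.
R5 ← R5 / (83371/149).
R1 ← R1 − 1266/149·R5.
R2 ← R2 − 3840/149·R5.
R3 ← R3 + 875/149·R5.
R4 ← R4 − 3203/149·R5.
Reading off the reduced rows gives a = -3, b = 4/3, c = 1/3, d = -1, e = -7/3.

a = -3, b = 4/3, c = 1/3, d = -1, e = -7/3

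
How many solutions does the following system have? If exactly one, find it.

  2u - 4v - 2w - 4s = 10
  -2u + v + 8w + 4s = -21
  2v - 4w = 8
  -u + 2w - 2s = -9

Row-reduce:
R1 ← R1 / (2).
R2 ← R2 + 2·R1.
R4 ← R4 + 1·R1.
R2 ← R2 / (-3).
R1 ← R1 + 2·R2.
R3 ← R3 − 2·R2.
R4 ← R4 + 2·R2.
Swap R3 and R4.
R3 ← R3 / (-3).
R1 ← R1 + 5·R3.
R2 ← R2 + 2·R3.
Row 4 reduces to 0 = 2/3, a contradiction. The system is inconsistent.

no solution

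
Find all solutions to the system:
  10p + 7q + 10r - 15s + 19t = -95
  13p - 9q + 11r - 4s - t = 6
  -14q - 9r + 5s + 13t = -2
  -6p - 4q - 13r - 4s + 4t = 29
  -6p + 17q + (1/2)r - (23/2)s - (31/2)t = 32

infinitely many solutions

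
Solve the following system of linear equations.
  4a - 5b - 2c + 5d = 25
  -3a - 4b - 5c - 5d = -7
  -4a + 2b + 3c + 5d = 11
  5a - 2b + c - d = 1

Row-reduce the augmented matrix:
R1 ← R1 / (4).
R2 ← R2 + 3·R1.
R3 ← R3 + 4·R1.
R4 ← R4 − 5·R1.
R2 ← R2 / (-31/4).
R1 ← R1 + 5/4·R2.
R3 ← R3 + 3·R2.
R4 ← R4 − 17/4·R2.
R3 ← R3 / (109/31).
R1 ← R1 − 17/31·R3.
R2 ← R2 − 26/31·R3.
R4 ← R4 + 2/31·R3.
R4 ← R4 / (-844/109).
R1 ← R1 + 20/109·R4.
R2 ← R2 + 255/109·R4.
R3 ← R3 − 325/109·R4.
Reading off the reduced rows gives a = 0, b = -2, c = 0, d = 3.

a = 0, b = -2, c = 0, d = 3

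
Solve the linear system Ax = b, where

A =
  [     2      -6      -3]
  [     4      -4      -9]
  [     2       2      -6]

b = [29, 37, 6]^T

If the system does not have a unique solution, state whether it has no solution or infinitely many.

no solution

Row-reduce:
R1 ← R1 / (2).
R2 ← R2 − 4·R1.
R3 ← R3 − 2·R1.
R2 ← R2 / (8).
R1 ← R1 + 3·R2.
R3 ← R3 − 8·R2.
Row 3 reduces to 0 = -2, a contradiction. The system is inconsistent.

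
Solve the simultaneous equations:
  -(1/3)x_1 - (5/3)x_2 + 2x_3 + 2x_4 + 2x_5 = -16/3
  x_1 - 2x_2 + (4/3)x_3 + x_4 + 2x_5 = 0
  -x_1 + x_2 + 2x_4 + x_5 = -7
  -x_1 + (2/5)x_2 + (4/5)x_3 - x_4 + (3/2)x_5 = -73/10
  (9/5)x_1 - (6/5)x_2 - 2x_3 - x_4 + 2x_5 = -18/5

x_1 = 6, x_2 = 2, x_3 = 3, x_4 = 0, x_5 = -3

Row-reduce the augmented matrix:
R1 ← R1 / (-1/3).
R2 ← R2 − 1·R1.
R3 ← R3 + 1·R1.
R4 ← R4 + 1·R1.
R5 ← R5 − 9/5·R1.
R2 ← R2 / (-7).
R1 ← R1 − 5·R2.
R3 ← R3 − 6·R2.
R4 ← R4 − 27/5·R2.
R5 ← R5 + 51/5·R2.
R3 ← R3 / (2/7).
R1 ← R1 + 16/21·R3.
R2 ← R2 + 22/21·R3.
R4 ← R4 − 16/35·R3.
R5 ← R5 + 66/35·R3.
R4 ← R4 / (-24/5).
R1 ← R1 − 13/3·R4.
R2 ← R2 − 19/3·R4.
R3 ← R3 − 7·R4.
R5 ← R5 − 64/5·R4.
R5 ← R5 / (149/15).
R1 ← R1 − 503/144·R5.
R2 ← R2 − 569/144·R5.
R3 ← R3 − 221/48·R5.
R4 ← R4 − 13/48·R5.
Reading off the reduced rows gives x_1 = 6, x_2 = 2, x_3 = 3, x_4 = 0, x_5 = -3.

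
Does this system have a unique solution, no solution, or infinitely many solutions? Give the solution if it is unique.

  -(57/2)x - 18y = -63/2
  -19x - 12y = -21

infinitely many solutions

Row-reduce:
R1 ← R1 / (-57/2).
R2 ← R2 + 19·R1.
Rank is 1 with 2 unknowns, leaving y free.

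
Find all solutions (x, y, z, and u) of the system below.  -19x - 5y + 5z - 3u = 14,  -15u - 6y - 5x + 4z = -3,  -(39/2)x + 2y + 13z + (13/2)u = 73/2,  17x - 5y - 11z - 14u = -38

infinitely many solutions

Row-reduce:
R1 ← R1 / (-19).
R2 ← R2 + 5·R1.
R3 ← R3 + 39/2·R1.
R4 ← R4 − 17·R1.
R2 ← R2 / (-89/19).
R1 ← R1 − 5/19·R2.
R3 ← R3 − 271/38·R2.
R4 ← R4 + 180/19·R2.
R3 ← R3 / (1064/89).
R1 ← R1 + 10/89·R3.
R2 ← R2 + 51/89·R3.
R4 ← R4 + 1064/89·R3.
Rank is 3 with 4 unknowns, leaving u free.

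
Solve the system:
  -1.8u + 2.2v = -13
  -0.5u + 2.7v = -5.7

u = 6, v = -1

Row-reduce the augmented matrix:
R1 ← R1 / (-9/5).
R2 ← R2 + 1/2·R1.
R2 ← R2 / (94/45).
R1 ← R1 + 11/9·R2.
Reading off the reduced rows gives u = 6, v = -1.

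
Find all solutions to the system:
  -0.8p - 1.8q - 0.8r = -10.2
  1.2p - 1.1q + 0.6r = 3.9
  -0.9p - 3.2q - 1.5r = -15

p = 6, q = 3, r = 0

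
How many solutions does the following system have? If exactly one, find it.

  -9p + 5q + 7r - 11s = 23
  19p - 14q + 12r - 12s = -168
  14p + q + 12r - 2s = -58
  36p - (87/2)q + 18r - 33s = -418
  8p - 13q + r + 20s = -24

no solution

Row-reduce:
R1 ← R1 / (-9).
R2 ← R2 − 19·R1.
R3 ← R3 − 14·R1.
R4 ← R4 − 36·R1.
R5 ← R5 − 8·R1.
R2 ← R2 / (-31/9).
R1 ← R1 + 5/9·R2.
R3 ← R3 − 79/9·R2.
R4 ← R4 + 47/2·R2.
R5 ← R5 + 77/9·R2.
R3 ← R3 / (2825/31).
R1 ← R1 + 158/31·R3.
R2 ← R2 + 241/31·R3.
R4 ← R4 + 8475/62·R3.
R5 ← R5 + 1838/31·R3.
Swap R4 and R5.
R4 ← R4 / (3037/113).
R1 ← R1 − 92/113·R4.
R2 ← R2 − 106/113·R4.
R3 ← R3 + 135/113·R4.
Row 5 reduces to 0 = -1, a contradiction. The system is inconsistent.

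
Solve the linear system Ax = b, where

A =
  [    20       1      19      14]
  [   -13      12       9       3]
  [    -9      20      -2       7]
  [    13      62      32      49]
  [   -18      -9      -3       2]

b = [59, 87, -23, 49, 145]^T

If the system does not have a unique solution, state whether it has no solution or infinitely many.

x_1 = -6, x_2 = -5, x_3 = 6, x_4 = 5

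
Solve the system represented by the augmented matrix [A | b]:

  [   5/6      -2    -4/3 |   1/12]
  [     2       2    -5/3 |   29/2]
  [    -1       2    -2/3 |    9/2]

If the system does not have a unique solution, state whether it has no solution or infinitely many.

Row-reduce the augmented matrix:
R1 ← R1 / (5/6).
R2 ← R2 − 2·R1.
R3 ← R3 + 1·R1.
R2 ← R2 / (34/5).
R1 ← R1 + 12/5·R2.
R3 ← R3 + 2/5·R2.
R3 ← R3 / (-37/17).
R1 ← R1 + 18/17·R3.
R2 ← R2 − 23/102·R3.
Reading off the reduced rows gives x_1 = 5/2, x_2 = 8/3, x_3 = -5/2.

x_1 = 5/2, x_2 = 8/3, x_3 = -5/2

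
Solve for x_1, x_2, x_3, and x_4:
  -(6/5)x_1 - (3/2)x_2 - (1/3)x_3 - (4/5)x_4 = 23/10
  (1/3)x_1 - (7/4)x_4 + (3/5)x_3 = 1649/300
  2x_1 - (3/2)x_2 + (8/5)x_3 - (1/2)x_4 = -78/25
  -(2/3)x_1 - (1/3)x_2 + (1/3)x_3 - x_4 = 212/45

x_1 = -5/2, x_2 = 5/3, x_3 = 9/5, x_4 = -3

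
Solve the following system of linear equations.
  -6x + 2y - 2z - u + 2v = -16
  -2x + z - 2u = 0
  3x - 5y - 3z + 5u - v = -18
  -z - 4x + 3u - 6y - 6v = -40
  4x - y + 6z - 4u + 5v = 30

Row-reduce the augmented matrix:
R1 ← R1 / (-6).
R2 ← R2 + 2·R1.
R3 ← R3 − 3·R1.
R4 ← R4 + 4·R1.
R5 ← R5 − 4·R1.
R2 ← R2 / (-2/3).
R1 ← R1 + 1/3·R2.
R3 ← R3 + 4·R2.
R4 ← R4 + 22/3·R2.
R5 ← R5 − 1/3·R2.
R3 ← R3 / (-14).
R1 ← R1 + 1/2·R3.
R2 ← R2 + 5/2·R3.
R4 ← R4 + 18·R3.
R5 ← R5 − 11/2·R3.
R4 ← R4 / (47/14).
R1 ← R1 − 27/56·R4.
R2 ← R2 + 5/56·R4.
R3 ← R3 + 29/28·R4.
R5 ← R5 − 11/56·R4.
R5 ← R5 / (370/47).
R1 ← R1 − 28/47·R5.
R2 ← R2 − 7/47·R5.
R3 ← R3 + 88/47·R5.
R4 ← R4 + 72/47·R5.
Reading off the reduced rows gives x = 4, y = 2, z = 0, u = -4, v = 0.

x = 4, y = 2, z = 0, u = -4, v = 0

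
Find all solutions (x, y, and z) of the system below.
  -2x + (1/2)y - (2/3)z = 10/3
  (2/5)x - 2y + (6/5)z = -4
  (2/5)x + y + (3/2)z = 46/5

x = -2, y = 4, z = 4

Row-reduce the augmented matrix:
R1 ← R1 / (-2).
R2 ← R2 − 2/5·R1.
R3 ← R3 − 2/5·R1.
R2 ← R2 / (-19/10).
R1 ← R1 + 1/4·R2.
R3 ← R3 − 11/10·R2.
R3 ← R3 / (377/190).
R1 ← R1 − 11/57·R3.
R2 ← R2 + 32/57·R3.
Reading off the reduced rows gives x = -2, y = 4, z = 4.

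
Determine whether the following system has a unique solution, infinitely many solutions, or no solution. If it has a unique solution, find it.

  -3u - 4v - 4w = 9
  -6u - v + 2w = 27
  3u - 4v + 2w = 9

u = -3, v = -3, w = 3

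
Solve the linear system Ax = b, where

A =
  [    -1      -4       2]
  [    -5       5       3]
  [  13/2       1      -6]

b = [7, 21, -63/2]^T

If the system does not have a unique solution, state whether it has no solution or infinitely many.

infinitely many solutions

Row-reduce:
R1 ← R1 / (-1).
R2 ← R2 + 5·R1.
R3 ← R3 − 13/2·R1.
R2 ← R2 / (25).
R1 ← R1 − 4·R2.
R3 ← R3 + 25·R2.
Rank is 2 with 3 unknowns, leaving x_3 free.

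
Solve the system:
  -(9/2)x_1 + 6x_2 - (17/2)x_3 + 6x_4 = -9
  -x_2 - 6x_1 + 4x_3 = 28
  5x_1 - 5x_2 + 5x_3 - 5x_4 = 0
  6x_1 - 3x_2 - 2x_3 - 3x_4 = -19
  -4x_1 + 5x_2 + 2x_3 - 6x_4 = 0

Row-reduce:
R1 ← R1 / (-9/2).
R2 ← R2 + 6·R1.
R3 ← R3 − 5·R1.
R4 ← R4 − 6·R1.
R5 ← R5 + 4·R1.
R2 ← R2 / (-9).
R1 ← R1 + 4/3·R2.
R3 ← R3 − 5/3·R2.
R4 ← R4 − 5·R2.
R5 ← R5 + 1/3·R2.
R3 ← R3 / (-130/81).
R1 ← R1 + 31/81·R3.
R2 ← R2 + 46/27·R3.
R4 ← R4 + 130/27·R3.
R5 ← R5 − 728/81·R3.
Swap R4 and R5.
R4 ← R4 / (-10).
R1 ← R1 + 5/26·R4.
R2 ← R2 − 9/13·R4.
R3 ← R3 + 3/26·R4.
Row 5 reduces to 0 = -1, a contradiction. The system is inconsistent.

no solution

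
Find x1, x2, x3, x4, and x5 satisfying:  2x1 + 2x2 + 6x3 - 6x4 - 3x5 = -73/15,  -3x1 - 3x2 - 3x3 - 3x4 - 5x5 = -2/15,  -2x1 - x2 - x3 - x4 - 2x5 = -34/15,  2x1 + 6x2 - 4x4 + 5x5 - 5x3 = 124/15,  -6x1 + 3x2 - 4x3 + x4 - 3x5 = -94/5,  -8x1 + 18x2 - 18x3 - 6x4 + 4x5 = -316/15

x1 = 5/3, x2 = -11/5, x3 = -1, x4 = -6/5, x5 = 5/3

Row-reduce the augmented matrix:
R1 ← R1 / (2).
R2 ← R2 + 3·R1.
R3 ← R3 + 2·R1.
R4 ← R4 − 2·R1.
R5 ← R5 + 6·R1.
R6 ← R6 + 8·R1.
Swap R2 and R3.
R1 ← R1 − 1·R2.
R4 ← R4 − 4·R2.
R5 ← R5 − 9·R2.
R6 ← R6 − 26·R2.
R3 ← R3 / (6).
R1 ← R1 + 2·R3.
R2 ← R2 − 5·R3.
R4 ← R4 + 31·R3.
R5 ← R5 + 31·R3.
R6 ← R6 + 124·R3.
R4 ← R4 / (-32).
R2 ← R2 − 3·R4.
R3 ← R3 + 2·R4.
R5 ← R5 + 16·R4.
R6 ← R6 + 96·R4.
R5 ← R5 / (-133/24).
R1 ← R1 − 1/3·R5.
R2 ← R2 − 361/384·R5.
R3 ← R3 + 17/64·R5.
R4 ← R4 − 253/384·R5.
R6 ← R6 + 133/12·R5.
R6 reduces to 0 = 0, so the extra equation is consistent.
Reading off the reduced rows gives x1 = 5/3, x2 = -11/5, x3 = -1, x4 = -6/5, x5 = 5/3.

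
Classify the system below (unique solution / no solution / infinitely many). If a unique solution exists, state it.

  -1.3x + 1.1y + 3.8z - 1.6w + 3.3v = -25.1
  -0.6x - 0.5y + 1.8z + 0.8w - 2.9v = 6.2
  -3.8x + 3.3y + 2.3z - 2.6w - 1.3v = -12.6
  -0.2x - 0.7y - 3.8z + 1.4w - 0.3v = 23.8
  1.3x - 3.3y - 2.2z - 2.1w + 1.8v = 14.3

Row-reduce the augmented matrix:
R1 ← R1 / (-13/10).
R2 ← R2 + 3/5·R1.
R3 ← R3 + 19/5·R1.
R4 ← R4 + 1/5·R1.
R5 ← R5 − 13/10·R1.
R2 ← R2 / (-131/130).
R1 ← R1 + 11/13·R2.
R3 ← R3 − 11/130·R2.
R4 ← R4 + 113/130·R2.
R5 ← R5 + 11/5·R2.
R3 ← R3 / (-11533/1310).
R1 ← R1 + 388/131·R3.
R2 ← R2 + 6/131·R3.
R4 ← R4 + 2898/655·R3.
R5 ← R5 − 982/655·R3.
R4 ← R4 / (-45533/57665).
R1 ← R1 + 9264/11533·R4.
R2 ← R2 + 17740/11533·R4.
R3 ← R3 + 2890/11533·R4.
R5 ← R5 + 770761/115330·R4.
R5 ← R5 / (-27668717/455330).
R1 ← R1 + 175874/45533·R5.
R2 ← R2 + 568739/45533·R5.
R3 ← R3 + 67114/45533·R5.
R4 ← R4 + 501418/45533·R5.
Reading off the reduced rows gives x = -5, y = -6, z = -4, w = 2, v = -2.

x = -5, y = -6, z = -4, w = 2, v = -2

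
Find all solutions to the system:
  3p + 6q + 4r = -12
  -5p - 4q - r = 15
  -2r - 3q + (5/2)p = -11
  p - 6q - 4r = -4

no solution

Row-reduce:
R1 ← R1 / (3).
R2 ← R2 + 5·R1.
R3 ← R3 − 5/2·R1.
R4 ← R4 − 1·R1.
R2 ← R2 / (6).
R1 ← R1 − 2·R2.
R3 ← R3 + 8·R2.
R4 ← R4 + 8·R2.
R3 ← R3 / (20/9).
R1 ← R1 + 5/9·R3.
R2 ← R2 − 17/18·R3.
R4 ← R4 − 20/9·R3.
Row 4 reduces to 0 = 1, a contradiction. The system is inconsistent.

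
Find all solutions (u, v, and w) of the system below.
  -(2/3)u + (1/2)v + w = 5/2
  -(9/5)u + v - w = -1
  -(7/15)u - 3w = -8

Row-reduce:
R1 ← R1 / (-2/3).
R2 ← R2 + 9/5·R1.
R3 ← R3 + 7/15·R1.
R2 ← R2 / (-7/20).
R1 ← R1 + 3/4·R2.
R3 ← R3 + 7/20·R2.
Row 3 reduces to 0 = -2, a contradiction. The system is inconsistent.

no solution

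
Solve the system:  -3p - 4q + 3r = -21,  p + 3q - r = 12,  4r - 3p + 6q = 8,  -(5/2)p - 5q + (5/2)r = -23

no solution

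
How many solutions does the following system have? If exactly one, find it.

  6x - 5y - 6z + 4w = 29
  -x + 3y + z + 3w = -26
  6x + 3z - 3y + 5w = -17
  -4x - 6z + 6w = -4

x = 1, y = -3, z = -4, w = -4

Row-reduce the augmented matrix:
R1 ← R1 / (6).
R2 ← R2 + 1·R1.
R3 ← R3 − 6·R1.
R4 ← R4 + 4·R1.
R2 ← R2 / (13/6).
R1 ← R1 + 5/6·R2.
R3 ← R3 − 2·R2.
R4 ← R4 + 10/3·R2.
R3 ← R3 / (9).
R1 ← R1 + 1·R3.
R4 ← R4 + 10·R3.
R4 ← R4 / (1364/117).
R1 ← R1 − 212/117·R4.
R2 ← R2 − 22/13·R4.
R3 ← R3 + 31/117·R4.
Reading off the reduced rows gives x = 1, y = -3, z = -4, w = -4.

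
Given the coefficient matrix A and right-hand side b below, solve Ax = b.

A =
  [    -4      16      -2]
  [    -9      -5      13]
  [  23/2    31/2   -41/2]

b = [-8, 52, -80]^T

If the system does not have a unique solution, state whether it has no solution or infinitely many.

no solution

Row-reduce:
R1 ← R1 / (-4).
R2 ← R2 + 9·R1.
R3 ← R3 − 23/2·R1.
R2 ← R2 / (-41).
R1 ← R1 + 4·R2.
R3 ← R3 − 123/2·R2.
Row 3 reduces to 0 = 2, a contradiction. The system is inconsistent.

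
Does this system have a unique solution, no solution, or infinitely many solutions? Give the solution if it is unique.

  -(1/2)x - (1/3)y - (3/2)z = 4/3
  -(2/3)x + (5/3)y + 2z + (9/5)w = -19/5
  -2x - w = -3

Row-reduce:
R1 ← R1 / (-1/2).
R2 ← R2 + 2/3·R1.
R3 ← R3 + 2·R1.
R2 ← R2 / (19/9).
R1 ← R1 − 2/3·R2.
R3 ← R3 − 4/3·R2.
R3 ← R3 / (66/19).
R1 ← R1 − 33/19·R3.
R2 ← R2 − 36/19·R3.
Rank is 3 with 4 unknowns, leaving w free.

infinitely many solutions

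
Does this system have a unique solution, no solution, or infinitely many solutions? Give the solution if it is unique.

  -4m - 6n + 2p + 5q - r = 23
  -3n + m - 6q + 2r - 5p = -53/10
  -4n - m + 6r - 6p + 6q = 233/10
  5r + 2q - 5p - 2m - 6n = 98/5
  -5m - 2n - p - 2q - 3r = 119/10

m = -5/2, n = -1, p = -1, q = 9/5, r = 0

Row-reduce the augmented matrix:
R1 ← R1 / (-4).
R2 ← R2 − 1·R1.
R3 ← R3 + 1·R1.
R4 ← R4 + 2·R1.
R5 ← R5 + 5·R1.
R2 ← R2 / (-9/2).
R1 ← R1 − 3/2·R2.
R3 ← R3 + 5/2·R2.
R4 ← R4 + 3·R2.
R5 ← R5 − 11/2·R2.
R3 ← R3 / (-4).
R1 ← R1 + 2·R3.
R2 ← R2 − 1·R3.
R4 ← R4 + 3·R3.
R5 ← R5 + 9·R3.
R4 ← R4 / (-23/8).
R1 ← R1 + 235/36·R4.
R2 ← R2 − 209/72·R4.
R3 ← R3 + 133/72·R4.
R5 ← R5 + 2209/72·R4.
R5 ← R5 / (-3206/207).
R1 ← R1 + 550/207·R5.
R2 ← R2 − 271/207·R5.
R3 ← R3 + 323/207·R5.
R4 ← R4 + 3/23·R5.
Reading off the reduced rows gives m = -5/2, n = -1, p = -1, q = 9/5, r = 0.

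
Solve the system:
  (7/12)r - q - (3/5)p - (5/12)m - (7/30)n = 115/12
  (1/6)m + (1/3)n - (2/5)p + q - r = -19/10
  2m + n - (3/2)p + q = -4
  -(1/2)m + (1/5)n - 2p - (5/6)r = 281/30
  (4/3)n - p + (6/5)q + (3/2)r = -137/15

no solution

Row-reduce:
R1 ← R1 / (-5/12).
R2 ← R2 − 1/6·R1.
R3 ← R3 − 2·R1.
R4 ← R4 + 1/2·R1.
R2 ← R2 / (6/25).
R1 ← R1 − 14/25·R2.
R3 ← R3 + 3/25·R2.
R4 ← R4 − 12/25·R2.
R5 ← R5 − 4/3·R2.
R3 ← R3 / (-47/10).
R1 ← R1 − 44/15·R3.
R2 ← R2 + 8/3·R3.
R5 ← R5 − 23/9·R3.
Swap R4 and R5.
R4 ← R4 / (-8537/2115).
R1 ← R1 + 167/141·R4.
R2 ← R2 − 1265/282·R4.
R3 ← R3 − 35/47·R4.
Row 5 reduces to 0 = -6, a contradiction. The system is inconsistent.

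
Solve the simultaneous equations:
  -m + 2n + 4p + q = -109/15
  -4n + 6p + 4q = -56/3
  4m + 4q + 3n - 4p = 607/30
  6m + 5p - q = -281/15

Row-reduce the augmented matrix:
R1 ← R1 / (-1).
R3 ← R3 − 4·R1.
R4 ← R4 − 6·R1.
R2 ← R2 / (-4).
R1 ← R1 + 2·R2.
R3 ← R3 − 11·R2.
R4 ← R4 − 12·R2.
R3 ← R3 / (57/2).
R1 ← R1 + 7·R3.
R2 ← R2 + 3/2·R3.
R4 ← R4 − 47·R3.
R4 ← R4 / (-43/3).
R1 ← R1 − 5/3·R4.
R3 ← R3 − 2/3·R4.
Reading off the reduced rows gives m = -2/5, n = 3/2, p = -3, q = 4/3.

m = -2/5, n = 3/2, p = -3, q = 4/3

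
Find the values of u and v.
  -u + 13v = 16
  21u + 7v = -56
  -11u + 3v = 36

Row-reduce the augmented matrix:
R1 ← R1 / (-1).
R2 ← R2 − 21·R1.
R3 ← R3 + 11·R1.
R2 ← R2 / (280).
R1 ← R1 + 13·R2.
R3 ← R3 + 140·R2.
R3 reduces to 0 = 0, so the extra equation is consistent.
Reading off the reduced rows gives u = -3, v = 1.

u = -3, v = 1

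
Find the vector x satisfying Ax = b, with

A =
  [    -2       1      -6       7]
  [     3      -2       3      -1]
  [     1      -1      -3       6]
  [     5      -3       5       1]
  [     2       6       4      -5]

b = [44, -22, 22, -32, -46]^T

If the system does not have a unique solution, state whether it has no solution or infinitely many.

x_1 = -4, x_2 = -2, x_3 = -4, x_4 = 2

Row-reduce the augmented matrix:
R1 ← R1 / (-2).
R2 ← R2 − 3·R1.
R3 ← R3 − 1·R1.
R4 ← R4 − 5·R1.
R5 ← R5 − 2·R1.
R2 ← R2 / (-1/2).
R1 ← R1 + 1/2·R2.
R3 ← R3 + 1/2·R2.
R4 ← R4 + 1/2·R2.
R5 ← R5 − 7·R2.
Swap R3 and R4.
R3 ← R3 / (-4).
R1 ← R1 − 9·R3.
R2 ← R2 − 12·R3.
R5 ← R5 + 86·R3.
Swap R4 and R5.
R4 ← R4 / (-117/2).
R1 ← R1 − 29/4·R4.
R2 ← R2 − 8·R4.
R3 ← R3 + 9/4·R4.
R5 reduces to 0 = 0, so the extra equation is consistent.
Reading off the reduced rows gives x_1 = -4, x_2 = -2, x_3 = -4, x_4 = 2.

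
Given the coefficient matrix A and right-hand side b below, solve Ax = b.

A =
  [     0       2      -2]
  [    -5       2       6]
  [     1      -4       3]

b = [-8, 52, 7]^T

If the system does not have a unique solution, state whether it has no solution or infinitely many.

x_1 = -4, x_2 = 1, x_3 = 5

Row-reduce the augmented matrix:
Swap R1 and R2.
R1 ← R1 / (-5).
R3 ← R3 − 1·R1.
R2 ← R2 / (2).
R1 ← R1 + 2/5·R2.
R3 ← R3 + 18/5·R2.
R3 ← R3 / (3/5).
R1 ← R1 + 8/5·R3.
R2 ← R2 + 1·R3.
Reading off the reduced rows gives x_1 = -4, x_2 = 1, x_3 = 5.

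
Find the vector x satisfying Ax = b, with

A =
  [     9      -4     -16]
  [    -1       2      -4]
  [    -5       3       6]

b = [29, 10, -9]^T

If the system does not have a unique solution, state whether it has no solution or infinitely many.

Row-reduce:
R1 ← R1 / (9).
R2 ← R2 + 1·R1.
R3 ← R3 + 5·R1.
R2 ← R2 / (14/9).
R1 ← R1 + 4/9·R2.
R3 ← R3 − 7/9·R2.
Row 3 reduces to 0 = 1/2, a contradiction. The system is inconsistent.

no solution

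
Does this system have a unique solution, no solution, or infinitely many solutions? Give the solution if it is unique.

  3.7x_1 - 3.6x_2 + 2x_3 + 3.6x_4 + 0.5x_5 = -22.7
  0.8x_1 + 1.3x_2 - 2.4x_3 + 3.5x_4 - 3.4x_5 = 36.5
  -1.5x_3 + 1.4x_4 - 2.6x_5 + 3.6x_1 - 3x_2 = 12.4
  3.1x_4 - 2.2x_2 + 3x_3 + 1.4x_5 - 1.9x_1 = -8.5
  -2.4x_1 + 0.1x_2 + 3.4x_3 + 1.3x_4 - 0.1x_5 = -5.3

x_1 = -5, x_2 = -1, x_3 = -6, x_4 = 2, x_5 = -6

Row-reduce the augmented matrix:
R1 ← R1 / (37/10).
R2 ← R2 − 4/5·R1.
R3 ← R3 − 18/5·R1.
R4 ← R4 + 19/10·R1.
R5 ← R5 + 12/5·R1.
R2 ← R2 / (769/370).
R1 ← R1 + 36/37·R2.
R3 ← R3 − 93/185·R2.
R4 ← R4 + 749/185·R2.
R5 ← R5 + 827/370·R2.
R3 ← R3 / (-21231/7690).
R1 ← R1 + 604/769·R3.
R2 ← R2 + 1048/769·R3.
R4 ← R4 + 5731/3845·R3.
R5 ← R5 − 6349/3845·R3.
R4 ← R4 / (2492711/212310).
R1 ← R1 − 64384/21231·R4.
R2 ← R2 − 56737/21231·R4.
R3 ← R3 − 21232/21231·R4.
R5 ← R5 − 74471/15165·R4.
R5 ← R5 / (-80437607/24927110).
R1 ← R1 − 385415/2492711·R5.
R2 ← R2 − 798001/2492711·R5.
R3 ← R3 − 2863258/2492711·R5.
R4 ← R4 + 842609/2492711·R5.
Reading off the reduced rows gives x_1 = -5, x_2 = -1, x_3 = -6, x_4 = 2, x_5 = -6.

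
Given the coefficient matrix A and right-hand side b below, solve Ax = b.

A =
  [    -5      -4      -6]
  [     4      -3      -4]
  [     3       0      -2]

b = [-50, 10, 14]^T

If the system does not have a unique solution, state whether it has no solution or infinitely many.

x_1 = 6, x_2 = 2, x_3 = 2

Row-reduce the augmented matrix:
R1 ← R1 / (-5).
R2 ← R2 − 4·R1.
R3 ← R3 − 3·R1.
R2 ← R2 / (-31/5).
R1 ← R1 − 4/5·R2.
R3 ← R3 + 12/5·R2.
R3 ← R3 / (-68/31).
R1 ← R1 − 2/31·R3.
R2 ← R2 − 44/31·R3.
Reading off the reduced rows gives x_1 = 6, x_2 = 2, x_3 = 2.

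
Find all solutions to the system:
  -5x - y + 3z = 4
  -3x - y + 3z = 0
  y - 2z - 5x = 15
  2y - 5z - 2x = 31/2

Row-reduce:
R1 ← R1 / (-5).
R2 ← R2 + 3·R1.
R3 ← R3 + 5·R1.
R4 ← R4 + 2·R1.
R2 ← R2 / (-2/5).
R1 ← R1 − 1/5·R2.
R3 ← R3 − 2·R2.
R4 ← R4 − 12/5·R2.
R2 ← R2 + 3·R3.
R4 ← R4 − 1·R3.
Row 4 reduces to 0 = 1/2, a contradiction. The system is inconsistent.

no solution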